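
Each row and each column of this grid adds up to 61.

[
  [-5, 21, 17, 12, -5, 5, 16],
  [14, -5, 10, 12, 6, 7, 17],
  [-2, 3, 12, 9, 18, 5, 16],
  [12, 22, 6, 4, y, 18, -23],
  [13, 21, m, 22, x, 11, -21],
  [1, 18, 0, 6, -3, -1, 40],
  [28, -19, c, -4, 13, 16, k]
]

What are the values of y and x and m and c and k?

Row 4 has 12 + 22 + 6 + 4 + 18 − 23 = 39; the blank must be 61 − 39 = 22.
Column 5 has -5 + 6 + 18 + 22 − 3 + 13 = 51; the blank must be 61 − 51 = 10.
Row 5 has 13 + 21 + 22 + 10 + 11 − 21 = 56; the blank must be 61 − 56 = 5.
Column 3 has 17 + 10 + 12 + 6 + 5 + 0 = 50; the blank must be 61 − 50 = 11.
Row 7 has 28 − 19 + 11 − 4 + 13 + 16 = 45; the blank must be 61 − 45 = 16.

y = 22, x = 10, m = 5, c = 11, k = 16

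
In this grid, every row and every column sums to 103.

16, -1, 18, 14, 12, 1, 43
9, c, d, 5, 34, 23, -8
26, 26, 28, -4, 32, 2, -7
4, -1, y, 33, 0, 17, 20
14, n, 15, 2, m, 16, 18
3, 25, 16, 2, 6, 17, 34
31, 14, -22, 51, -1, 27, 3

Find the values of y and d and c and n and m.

y = 30, d = 18, c = 22, n = 18, m = 20

The known cells in column 5 total 83, leaving 103 − 83 = 20 for the blank.
The known cells in row 4 total 73, leaving 103 − 73 = 30 for the blank.
The known cells in column 3 total 85, leaving 103 − 85 = 18 for the blank.
The known cells in row 2 total 81, leaving 103 − 81 = 22 for the blank.
The known cells in row 5 total 85, leaving 103 − 85 = 18 for the blank.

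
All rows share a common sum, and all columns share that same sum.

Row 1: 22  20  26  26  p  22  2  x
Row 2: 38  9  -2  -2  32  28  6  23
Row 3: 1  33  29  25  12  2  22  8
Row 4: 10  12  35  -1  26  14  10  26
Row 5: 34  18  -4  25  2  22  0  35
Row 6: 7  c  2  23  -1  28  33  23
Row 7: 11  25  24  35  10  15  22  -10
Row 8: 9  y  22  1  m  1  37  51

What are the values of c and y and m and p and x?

Rows 2 and 3 both sum to 132, so that's the common total.
Column 8 has 23 + 8 + 26 + 35 + 23 − 10 + 51 = 156; the blank must be 132 − 156 = -24.
Row 1 has 22 + 20 + 26 + 26 + 22 + 2 − 24 = 94; the blank must be 132 − 94 = 38.
Column 5 has 38 + 32 + 12 + 26 + 2 − 1 + 10 = 119; the blank must be 132 − 119 = 13.
Row 8 has 9 + 22 + 1 + 13 + 1 + 37 + 51 = 134; the blank must be 132 − 134 = -2.
Row 6 has 7 + 2 + 23 − 1 + 28 + 33 + 23 = 115; the blank must be 132 − 115 = 17.

c = 17, y = -2, m = 13, p = 38, x = -24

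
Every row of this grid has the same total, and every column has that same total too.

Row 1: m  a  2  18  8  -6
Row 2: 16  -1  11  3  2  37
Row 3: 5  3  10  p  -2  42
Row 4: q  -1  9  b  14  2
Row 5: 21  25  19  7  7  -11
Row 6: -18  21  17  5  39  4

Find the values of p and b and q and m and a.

Rows 2 and 5 both sum to 68, so that's the common total.
The known cells in column 2 total 47, leaving 68 − 47 = 21 for the blank.
The known cells in row 1 total 43, leaving 68 − 43 = 25 for the blank.
The known cells in column 1 total 49, leaving 68 − 49 = 19 for the blank.
The known cells in row 3 total 58, leaving 68 − 58 = 10 for the blank.
The known cells in row 4 total 43, leaving 68 − 43 = 25 for the blank.

p = 10, b = 25, q = 19, m = 25, a = 21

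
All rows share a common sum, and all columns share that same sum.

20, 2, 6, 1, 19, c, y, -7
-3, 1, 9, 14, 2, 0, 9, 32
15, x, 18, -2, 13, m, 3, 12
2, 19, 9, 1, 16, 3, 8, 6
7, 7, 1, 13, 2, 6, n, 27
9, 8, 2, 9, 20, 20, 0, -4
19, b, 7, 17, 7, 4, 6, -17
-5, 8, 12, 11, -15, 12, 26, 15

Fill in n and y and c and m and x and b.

n = 1, y = 11, c = 12, m = 7, x = -2, b = 21

Rows 2 and 4 both sum to 64, so that's the common total.
The known cells in row 7 total 43, leaving 64 − 43 = 21 for the blank.
The known cells in column 2 total 66, leaving 64 − 66 = -2 for the blank.
The known cells in row 5 total 63, leaving 64 − 63 = 1 for the blank.
The known cells in column 7 total 53, leaving 64 − 53 = 11 for the blank.
The known cells in row 1 total 52, leaving 64 − 52 = 12 for the blank.
The known cells in row 3 total 57, leaving 64 − 57 = 7 for the blank.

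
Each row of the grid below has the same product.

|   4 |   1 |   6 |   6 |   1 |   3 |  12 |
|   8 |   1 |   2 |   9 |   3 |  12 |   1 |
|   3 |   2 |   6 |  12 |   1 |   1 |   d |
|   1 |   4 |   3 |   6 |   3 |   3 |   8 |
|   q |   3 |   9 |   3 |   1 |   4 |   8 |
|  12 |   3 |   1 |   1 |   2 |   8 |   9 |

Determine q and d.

Rows 1 and 4 each multiply to 5184, so every row has product 5184.
Row 5: 3×9×3×1×4×8 = 2592, so the missing entry is 5184 ÷ 2592 = 2.
Row 3: 3×2×6×12×1×1 = 432, so the missing entry is 5184 ÷ 432 = 12.

q = 2, d = 12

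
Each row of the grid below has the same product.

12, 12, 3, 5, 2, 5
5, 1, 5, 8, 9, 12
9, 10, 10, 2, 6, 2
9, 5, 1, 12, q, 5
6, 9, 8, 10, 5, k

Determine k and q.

k = 1, q = 8

Rows 1 and 2 each multiply to 21600, so every row has product 21600.
Row 5: 6×9×8×10×5 = 21600, so the missing entry is 21600 ÷ 21600 = 1.
Row 4: 9×5×1×12×5 = 2700, so the missing entry is 21600 ÷ 2700 = 8.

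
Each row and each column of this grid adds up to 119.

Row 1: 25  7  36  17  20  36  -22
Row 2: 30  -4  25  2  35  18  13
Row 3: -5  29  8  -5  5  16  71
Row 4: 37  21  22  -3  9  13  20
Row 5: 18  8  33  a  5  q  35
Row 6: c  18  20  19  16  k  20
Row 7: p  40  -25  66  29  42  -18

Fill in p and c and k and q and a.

p = -15, c = 29, k = -3, q = -3, a = 23

Column 4: 17 + 2 − 5 − 3 + 19 + 66 = 96, so its missing entry is 119 − 96 = 23.
Row 5: 18 + 8 + 33 + 23 + 5 + 35 = 122, so its missing entry is 119 − 122 = -3.
Column 6: 36 + 18 + 16 + 13 − 3 + 42 = 122, so its missing entry is 119 − 122 = -3.
Row 6: 18 + 20 + 19 + 16 − 3 + 20 = 90, so its missing entry is 119 − 90 = 29.
Row 7: 40 − 25 + 66 + 29 + 42 − 18 = 134, so its missing entry is 119 − 134 = -15.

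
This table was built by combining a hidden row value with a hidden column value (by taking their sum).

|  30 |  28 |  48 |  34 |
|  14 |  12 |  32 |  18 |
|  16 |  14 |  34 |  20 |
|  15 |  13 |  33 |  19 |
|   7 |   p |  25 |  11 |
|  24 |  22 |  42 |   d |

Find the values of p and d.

p = 5, d = 28

The difference between any two rows is the same in every column — this is an addition table with the headers hidden.
Row 5 minus row 1 is 25 − 48 = -23, so its entry in column 2 is 28 + (-23) = 5.
Row 6 minus row 1 is 42 − 48 = -6, so its entry in column 4 is 34 + (-6) = 28.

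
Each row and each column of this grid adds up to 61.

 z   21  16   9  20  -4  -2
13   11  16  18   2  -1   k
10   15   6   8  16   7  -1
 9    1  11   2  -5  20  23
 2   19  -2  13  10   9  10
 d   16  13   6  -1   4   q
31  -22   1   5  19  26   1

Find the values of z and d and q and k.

Row 2: 13 + 11 + 16 + 18 + 2 − 1 = 59, so its missing entry is 61 − 59 = 2.
Column 7: -2 + 2 − 1 + 23 + 10 + 1 = 33, so its missing entry is 61 − 33 = 28.
Row 6: 16 + 13 + 6 − 1 + 4 + 28 = 66, so its missing entry is 61 − 66 = -5.
Row 1: 21 + 16 + 9 + 20 − 4 − 2 = 60, so its missing entry is 61 − 60 = 1.

z = 1, d = -5, q = 28, k = 2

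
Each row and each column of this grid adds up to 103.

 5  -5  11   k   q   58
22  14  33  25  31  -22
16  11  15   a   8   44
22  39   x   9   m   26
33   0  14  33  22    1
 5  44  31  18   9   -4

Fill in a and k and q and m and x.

Row 3: 16 + 11 + 15 + 8 + 44 = 94, so its missing entry is 103 − 94 = 9.
Column 4: 25 + 9 + 9 + 33 + 18 = 94, so its missing entry is 103 − 94 = 9.
Row 1: 5 − 5 + 11 + 9 + 58 = 78, so its missing entry is 103 − 78 = 25.
Column 5: 25 + 31 + 8 + 22 + 9 = 95, so its missing entry is 103 − 95 = 8.
Row 4: 22 + 39 + 9 + 8 + 26 = 104, so its missing entry is 103 − 104 = -1.

a = 9, k = 9, q = 25, m = 8, x = -1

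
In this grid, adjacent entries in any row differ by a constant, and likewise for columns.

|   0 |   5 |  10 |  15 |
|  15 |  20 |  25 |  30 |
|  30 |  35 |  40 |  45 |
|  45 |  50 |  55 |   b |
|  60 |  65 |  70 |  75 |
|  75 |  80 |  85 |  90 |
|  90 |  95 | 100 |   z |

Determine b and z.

b = 60, z = 105

Along each row the entries change by 5 per step; down each column they change by 15.
Row 4: from 45 at column 1, stepping by 5 to column 4 gives 60.
Row 7: from 90 at column 1, stepping by 5 to column 4 gives 105.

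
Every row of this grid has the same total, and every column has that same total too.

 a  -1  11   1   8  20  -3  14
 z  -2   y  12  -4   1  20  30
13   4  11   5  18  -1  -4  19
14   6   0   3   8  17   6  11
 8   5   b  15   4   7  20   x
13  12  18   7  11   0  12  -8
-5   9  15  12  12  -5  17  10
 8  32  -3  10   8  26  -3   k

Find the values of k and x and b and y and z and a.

k = -13, x = 2, b = 4, y = 9, z = -1, a = 15

Rows 3 and 4 both sum to 65, so that's the common total.
Row 8 has 8 + 32 − 3 + 10 + 8 + 26 − 3 = 78; the blank must be 65 − 78 = -13.
Row 1 has -1 + 11 + 1 + 8 + 20 − 3 + 14 = 50; the blank must be 65 − 50 = 15.
Column 1 has 15 + 13 + 14 + 8 + 13 − 5 + 8 = 66; the blank must be 65 − 66 = -1.
Row 2 has -1 − 2 + 12 − 4 + 1 + 20 + 30 = 56; the blank must be 65 − 56 = 9.
Column 3 has 11 + 9 + 11 + 0 + 18 + 15 − 3 = 61; the blank must be 65 − 61 = 4.
Row 5 has 8 + 5 + 4 + 15 + 4 + 7 + 20 = 63; the blank must be 65 − 63 = 2.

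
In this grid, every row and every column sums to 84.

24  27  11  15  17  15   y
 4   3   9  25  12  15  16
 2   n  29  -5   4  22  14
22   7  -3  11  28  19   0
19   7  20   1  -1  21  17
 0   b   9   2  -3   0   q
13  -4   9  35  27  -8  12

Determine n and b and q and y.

Row 3 has 2 + 29 − 5 + 4 + 22 + 14 = 66; the blank must be 84 − 66 = 18.
Column 2 has 27 + 3 + 18 + 7 + 7 − 4 = 58; the blank must be 84 − 58 = 26.
Row 6 has 0 + 26 + 9 + 2 − 3 + 0 = 34; the blank must be 84 − 34 = 50.
Row 1 has 24 + 27 + 11 + 15 + 17 + 15 = 109; the blank must be 84 − 109 = -25.

n = 18, b = 26, q = 50, y = -25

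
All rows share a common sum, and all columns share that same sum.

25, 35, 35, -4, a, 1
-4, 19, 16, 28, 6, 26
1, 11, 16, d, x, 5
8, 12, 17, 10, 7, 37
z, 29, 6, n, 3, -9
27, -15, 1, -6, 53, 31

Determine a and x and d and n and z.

Rows 2 and 4 both sum to 91, so that's the common total.
Column 1 has 25 − 4 + 1 + 8 + 27 = 57; the blank must be 91 − 57 = 34.
Row 1 has 25 + 35 + 35 − 4 + 1 = 92; the blank must be 91 − 92 = -1.
Column 5 has -1 + 6 + 7 + 3 + 53 = 68; the blank must be 91 − 68 = 23.
Row 5 has 34 + 29 + 6 + 3 − 9 = 63; the blank must be 91 − 63 = 28.
Row 3 has 1 + 11 + 16 + 23 + 5 = 56; the blank must be 91 − 56 = 35.

a = -1, x = 23, d = 35, n = 28, z = 34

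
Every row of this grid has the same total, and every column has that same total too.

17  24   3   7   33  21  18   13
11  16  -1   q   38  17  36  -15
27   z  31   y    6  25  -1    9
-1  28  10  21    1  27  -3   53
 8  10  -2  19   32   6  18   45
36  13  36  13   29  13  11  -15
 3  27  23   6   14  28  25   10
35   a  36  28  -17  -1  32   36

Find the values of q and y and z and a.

Rows 1 and 4 both sum to 136, so that's the common total.
The known cells in row 2 total 102, leaving 136 − 102 = 34 for the blank.
The known cells in column 4 total 128, leaving 136 − 128 = 8 for the blank.
The known cells in row 3 total 105, leaving 136 − 105 = 31 for the blank.
The known cells in row 8 total 149, leaving 136 − 149 = -13 for the blank.

q = 34, y = 8, z = 31, a = -13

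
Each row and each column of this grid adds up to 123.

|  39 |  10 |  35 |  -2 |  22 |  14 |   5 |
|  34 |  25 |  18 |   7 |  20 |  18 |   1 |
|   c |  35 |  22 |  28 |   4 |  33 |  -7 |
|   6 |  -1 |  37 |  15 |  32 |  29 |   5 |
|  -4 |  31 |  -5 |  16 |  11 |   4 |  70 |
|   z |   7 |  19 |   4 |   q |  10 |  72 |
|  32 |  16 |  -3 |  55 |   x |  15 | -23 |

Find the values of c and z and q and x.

The known cells in row 3 total 115, leaving 123 − 115 = 8 for the blank.
The known cells in column 1 total 115, leaving 123 − 115 = 8 for the blank.
The known cells in row 6 total 120, leaving 123 − 120 = 3 for the blank.
The known cells in row 7 total 92, leaving 123 − 92 = 31 for the blank.

c = 8, z = 8, q = 3, x = 31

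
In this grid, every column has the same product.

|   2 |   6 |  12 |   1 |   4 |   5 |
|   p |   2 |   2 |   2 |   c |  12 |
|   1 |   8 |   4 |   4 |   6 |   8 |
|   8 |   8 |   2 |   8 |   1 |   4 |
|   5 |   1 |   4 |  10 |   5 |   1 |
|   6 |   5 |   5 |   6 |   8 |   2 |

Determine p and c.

Columns 2 and 4 each multiply to 3840, so every column has product 3840.
Column 1: 2×1×8×5×6 = 480, so the missing entry is 3840 ÷ 480 = 8.
Column 5: 4×6×1×5×8 = 960, so the missing entry is 3840 ÷ 960 = 4.

p = 8, c = 4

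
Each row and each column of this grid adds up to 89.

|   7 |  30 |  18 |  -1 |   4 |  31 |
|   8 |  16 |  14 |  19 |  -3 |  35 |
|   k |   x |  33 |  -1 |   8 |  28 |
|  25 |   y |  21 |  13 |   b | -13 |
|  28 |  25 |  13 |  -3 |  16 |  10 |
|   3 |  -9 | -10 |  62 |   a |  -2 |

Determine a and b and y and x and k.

a = 45, b = 19, y = 24, x = 3, k = 18

The known cells in row 6 total 44, leaving 89 − 44 = 45 for the blank.
The known cells in column 5 total 70, leaving 89 − 70 = 19 for the blank.
The known cells in row 4 total 65, leaving 89 − 65 = 24 for the blank.
The known cells in column 2 total 86, leaving 89 − 86 = 3 for the blank.
The known cells in row 3 total 71, leaving 89 − 71 = 18 for the blank.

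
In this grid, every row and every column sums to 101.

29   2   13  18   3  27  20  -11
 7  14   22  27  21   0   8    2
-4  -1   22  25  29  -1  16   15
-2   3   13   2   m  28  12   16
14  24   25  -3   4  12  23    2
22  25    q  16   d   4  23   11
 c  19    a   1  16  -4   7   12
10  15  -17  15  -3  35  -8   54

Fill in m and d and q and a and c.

m = 29, d = 2, q = -2, a = 25, c = 25

Row 4: -2 + 3 + 13 + 2 + 28 + 12 + 16 = 72, so its missing entry is 101 − 72 = 29.
Column 5: 3 + 21 + 29 + 29 + 4 + 16 − 3 = 99, so its missing entry is 101 − 99 = 2.
Column 1: 29 + 7 − 4 − 2 + 14 + 22 + 10 = 76, so its missing entry is 101 − 76 = 25.
Row 7: 25 + 19 + 1 + 16 − 4 + 7 + 12 = 76, so its missing entry is 101 − 76 = 25.
Row 6: 22 + 25 + 16 + 2 + 4 + 23 + 11 = 103, so its missing entry is 101 − 103 = -2.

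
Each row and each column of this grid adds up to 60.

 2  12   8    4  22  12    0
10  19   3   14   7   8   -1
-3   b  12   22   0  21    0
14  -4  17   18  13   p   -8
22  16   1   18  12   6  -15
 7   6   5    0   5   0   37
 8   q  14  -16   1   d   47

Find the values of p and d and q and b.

The known cells in row 3 total 52, leaving 60 − 52 = 8 for the blank.
The known cells in column 2 total 57, leaving 60 − 57 = 3 for the blank.
The known cells in row 7 total 57, leaving 60 − 57 = 3 for the blank.
The known cells in row 4 total 50, leaving 60 − 50 = 10 for the blank.

p = 10, d = 3, q = 3, b = 8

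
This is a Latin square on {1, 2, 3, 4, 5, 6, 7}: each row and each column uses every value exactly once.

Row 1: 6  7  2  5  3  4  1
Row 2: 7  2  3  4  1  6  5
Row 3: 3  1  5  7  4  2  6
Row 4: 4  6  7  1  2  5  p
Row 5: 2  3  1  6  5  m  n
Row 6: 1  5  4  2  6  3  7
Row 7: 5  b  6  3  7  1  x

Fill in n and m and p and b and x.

n = 4, m = 7, p = 3, b = 4, x = 2

Cell (7,2): column 2 already has {1, 2, 3, 5, 6, 7} → 4.
At (row 5, col 6): column 6 already has {1, 2, 3, 4, 5, 6}, so the value is 7.
At (row 5, col 7): row 5 already has {1, 2, 3, 5, 6, 7}, so the value is 4.
At (row 4, col 7): row 4 already has {1, 2, 4, 5, 6, 7}, so the value is 3.
For row 7, column 7: row 7 already has {1, 3, 4, 5, 6, 7}; that leaves 2.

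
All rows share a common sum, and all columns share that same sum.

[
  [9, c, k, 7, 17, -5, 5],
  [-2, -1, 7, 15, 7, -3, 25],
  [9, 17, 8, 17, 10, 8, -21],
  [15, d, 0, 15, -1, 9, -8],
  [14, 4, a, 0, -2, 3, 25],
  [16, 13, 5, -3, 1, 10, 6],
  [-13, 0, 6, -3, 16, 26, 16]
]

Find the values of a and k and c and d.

Rows 2 and 3 both sum to 48, so that's the common total.
The known cells in row 4 total 30, leaving 48 − 30 = 18 for the blank.
The known cells in column 2 total 51, leaving 48 − 51 = -3 for the blank.
The known cells in row 1 total 30, leaving 48 − 30 = 18 for the blank.
The known cells in row 5 total 44, leaving 48 − 44 = 4 for the blank.

a = 4, k = 18, c = -3, d = 18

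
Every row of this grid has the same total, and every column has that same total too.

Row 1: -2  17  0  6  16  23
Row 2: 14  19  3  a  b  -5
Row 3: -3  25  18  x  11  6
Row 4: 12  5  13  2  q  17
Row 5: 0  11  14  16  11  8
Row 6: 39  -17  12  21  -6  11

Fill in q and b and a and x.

Rows 1 and 5 both sum to 60, so that's the common total.
Row 3: -3 + 25 + 18 + 11 + 6 = 57, so its missing entry is 60 − 57 = 3.
Column 4: 6 + 3 + 2 + 16 + 21 = 48, so its missing entry is 60 − 48 = 12.
Row 4: 12 + 5 + 13 + 2 + 17 = 49, so its missing entry is 60 − 49 = 11.
Row 2: 14 + 19 + 3 + 12 − 5 = 43, so its missing entry is 60 − 43 = 17.

q = 11, b = 17, a = 12, x = 3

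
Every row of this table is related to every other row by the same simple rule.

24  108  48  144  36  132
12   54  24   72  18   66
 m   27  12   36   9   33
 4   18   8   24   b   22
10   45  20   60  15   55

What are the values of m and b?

Each row is a constant multiple of every other row — this is a multiplication table with the headers hidden.
Row 3 is 33/132 = 1/4 times row 1, so its entry in column 1 is 24 × 1/4 = 6.
Row 4 is 22/132 = 1/6 times row 1, so its entry in column 5 is 36 × 1/6 = 6.

m = 6, b = 6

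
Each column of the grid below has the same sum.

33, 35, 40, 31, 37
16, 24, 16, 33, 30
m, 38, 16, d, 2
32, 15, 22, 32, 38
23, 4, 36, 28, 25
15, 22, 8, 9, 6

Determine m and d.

Columns 2 and 3 both add up to 138, so every column sums to 138.
Column 1: 33 + 16 + 32 + 23 + 15 = 119, so the missing entry is 138 − 119 = 19.
Column 4: 31 + 33 + 32 + 28 + 9 = 133, so the missing entry is 138 − 133 = 5.

m = 19, d = 5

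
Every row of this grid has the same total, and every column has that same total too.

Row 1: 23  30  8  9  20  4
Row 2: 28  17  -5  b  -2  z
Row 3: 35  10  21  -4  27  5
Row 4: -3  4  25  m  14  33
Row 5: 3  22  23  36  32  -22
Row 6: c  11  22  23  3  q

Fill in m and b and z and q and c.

Rows 1 and 3 both sum to 94, so that's the common total.
Row 4: -3 + 4 + 25 + 14 + 33 = 73, so its missing entry is 94 − 73 = 21.
Column 1: 23 + 28 + 35 − 3 + 3 = 86, so its missing entry is 94 − 86 = 8.
Row 6: 8 + 11 + 22 + 23 + 3 = 67, so its missing entry is 94 − 67 = 27.
Column 6: 4 + 5 + 33 − 22 + 27 = 47, so its missing entry is 94 − 47 = 47.
Row 2: 28 + 17 − 5 − 2 + 47 = 85, so its missing entry is 94 − 85 = 9.

m = 21, b = 9, z = 47, q = 27, c = 8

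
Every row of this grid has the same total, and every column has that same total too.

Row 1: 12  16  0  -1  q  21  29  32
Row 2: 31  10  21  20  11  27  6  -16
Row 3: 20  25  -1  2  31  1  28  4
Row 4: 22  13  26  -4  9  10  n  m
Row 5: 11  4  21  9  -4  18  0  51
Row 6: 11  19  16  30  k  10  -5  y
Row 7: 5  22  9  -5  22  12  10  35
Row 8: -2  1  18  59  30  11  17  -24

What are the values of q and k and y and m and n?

q = 1, k = 10, y = 19, m = 9, n = 25

Rows 2 and 3 both sum to 110, so that's the common total.
Row 1 has 12 + 16 + 0 − 1 + 21 + 29 + 32 = 109; the blank must be 110 − 109 = 1.
Column 5 has 1 + 11 + 31 + 9 − 4 + 22 + 30 = 100; the blank must be 110 − 100 = 10.
Row 6 has 11 + 19 + 16 + 30 + 10 + 10 − 5 = 91; the blank must be 110 − 91 = 19.
Column 8 has 32 − 16 + 4 + 51 + 19 + 35 − 24 = 101; the blank must be 110 − 101 = 9.
Row 4 has 22 + 13 + 26 − 4 + 9 + 10 + 9 = 85; the blank must be 110 − 85 = 25.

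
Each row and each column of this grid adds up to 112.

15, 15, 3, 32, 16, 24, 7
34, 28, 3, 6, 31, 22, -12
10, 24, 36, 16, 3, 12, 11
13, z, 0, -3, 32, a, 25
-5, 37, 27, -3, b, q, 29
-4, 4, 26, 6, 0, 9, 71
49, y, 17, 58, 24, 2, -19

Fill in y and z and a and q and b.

Column 5: 16 + 31 + 3 + 32 + 0 + 24 = 106, so its missing entry is 112 − 106 = 6.
Row 7: 49 + 17 + 58 + 24 + 2 − 19 = 131, so its missing entry is 112 − 131 = -19.
Column 2: 15 + 28 + 24 + 37 + 4 − 19 = 89, so its missing entry is 112 − 89 = 23.
Row 5: -5 + 37 + 27 − 3 + 6 + 29 = 91, so its missing entry is 112 − 91 = 21.
Row 4: 13 + 23 + 0 − 3 + 32 + 25 = 90, so its missing entry is 112 − 90 = 22.

y = -19, z = 23, a = 22, q = 21, b = 6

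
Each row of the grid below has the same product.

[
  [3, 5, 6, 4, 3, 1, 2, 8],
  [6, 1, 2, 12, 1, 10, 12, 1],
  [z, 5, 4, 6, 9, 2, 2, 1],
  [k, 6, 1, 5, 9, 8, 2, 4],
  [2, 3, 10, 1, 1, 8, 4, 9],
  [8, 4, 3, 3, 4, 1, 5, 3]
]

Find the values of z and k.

Rows 2 and 6 each multiply to 17280, so every row has product 17280.
Row 3: 5×4×6×9×2×2×1 = 4320, so the missing entry is 17280 ÷ 4320 = 4.
Row 4: 6×1×5×9×8×2×4 = 17280, so the missing entry is 17280 ÷ 17280 = 1.

z = 4, k = 1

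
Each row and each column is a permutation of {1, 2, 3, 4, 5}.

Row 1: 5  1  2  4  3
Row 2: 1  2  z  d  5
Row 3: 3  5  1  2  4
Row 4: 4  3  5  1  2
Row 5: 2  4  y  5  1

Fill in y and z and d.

At (row 2, col 4): column 4 already has {1, 2, 4, 5}, so the value is 3.
At (row 2, col 3): row 2 already has {1, 2, 3, 5}, so the value is 4.
At (row 5, col 3): row 5 already has {1, 2, 4, 5}, so the value is 3.

y = 3, z = 4, d = 3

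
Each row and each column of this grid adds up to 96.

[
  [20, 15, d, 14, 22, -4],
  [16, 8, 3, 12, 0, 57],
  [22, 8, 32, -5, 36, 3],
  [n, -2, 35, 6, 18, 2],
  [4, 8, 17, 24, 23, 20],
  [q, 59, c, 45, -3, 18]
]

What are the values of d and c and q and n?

d = 29, c = -20, q = -3, n = 37

Row 1: 20 + 15 + 14 + 22 − 4 = 67, so its missing entry is 96 − 67 = 29.
Row 4: -2 + 35 + 6 + 18 + 2 = 59, so its missing entry is 96 − 59 = 37.
Column 1: 20 + 16 + 22 + 37 + 4 = 99, so its missing entry is 96 − 99 = -3.
Row 6: -3 + 59 + 45 − 3 + 18 = 116, so its missing entry is 96 − 116 = -20.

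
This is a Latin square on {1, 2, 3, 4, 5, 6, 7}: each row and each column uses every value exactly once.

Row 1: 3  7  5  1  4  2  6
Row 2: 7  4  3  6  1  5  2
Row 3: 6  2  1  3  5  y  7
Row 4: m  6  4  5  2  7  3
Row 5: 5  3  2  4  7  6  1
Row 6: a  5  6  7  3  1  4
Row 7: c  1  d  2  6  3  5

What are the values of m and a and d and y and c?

m = 1, a = 2, d = 7, y = 4, c = 4

At (row 7, col 3): column 3 already has {1, 2, 3, 4, 5, 6}, so the value is 7.
For row 4, column 1: row 4 already has {2, 3, 4, 5, 6, 7}; that leaves 1.
At (row 6, col 1): row 6 already has {1, 3, 4, 5, 6, 7}, so the value is 2.
Cell (7,1): row 7 already has {1, 2, 3, 5, 6, 7} → 4.
Cell (3,6): row 3 already has {1, 2, 3, 5, 6, 7} → 4.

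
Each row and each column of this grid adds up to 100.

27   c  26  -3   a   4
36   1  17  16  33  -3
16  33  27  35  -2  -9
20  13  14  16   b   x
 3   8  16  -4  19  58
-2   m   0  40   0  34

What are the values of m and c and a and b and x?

Row 6 has -2 + 0 + 40 + 0 + 34 = 72; the blank must be 100 − 72 = 28.
Column 2 has 1 + 33 + 13 + 8 + 28 = 83; the blank must be 100 − 83 = 17.
Row 1 has 27 + 17 + 26 − 3 + 4 = 71; the blank must be 100 − 71 = 29.
Column 5 has 29 + 33 − 2 + 19 + 0 = 79; the blank must be 100 − 79 = 21.
Row 4 has 20 + 13 + 14 + 16 + 21 = 84; the blank must be 100 − 84 = 16.

m = 28, c = 17, a = 29, b = 21, x = 16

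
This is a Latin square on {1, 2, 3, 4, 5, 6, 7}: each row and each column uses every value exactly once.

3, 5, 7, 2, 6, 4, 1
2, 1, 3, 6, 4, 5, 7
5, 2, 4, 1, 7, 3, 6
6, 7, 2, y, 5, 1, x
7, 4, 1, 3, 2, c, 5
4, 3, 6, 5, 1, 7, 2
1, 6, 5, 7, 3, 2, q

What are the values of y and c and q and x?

For row 7, column 7: row 7 already has {1, 2, 3, 5, 6, 7}; that leaves 4.
Cell (5,6): row 5 already has {1, 2, 3, 4, 5, 7} → 6.
At (row 4, col 4): column 4 already has {1, 2, 3, 5, 6, 7}, so the value is 4.
For row 4, column 7: row 4 already has {1, 2, 4, 5, 6, 7}; that leaves 3.

y = 4, c = 6, q = 4, x = 3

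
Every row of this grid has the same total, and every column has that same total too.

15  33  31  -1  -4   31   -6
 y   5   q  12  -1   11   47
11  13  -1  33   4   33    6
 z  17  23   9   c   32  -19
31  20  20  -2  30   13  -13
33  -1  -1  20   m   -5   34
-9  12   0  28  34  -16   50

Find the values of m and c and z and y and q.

Rows 1 and 3 both sum to 99, so that's the common total.
The known cells in column 3 total 72, leaving 99 − 72 = 27 for the blank.
The known cells in row 6 total 80, leaving 99 − 80 = 19 for the blank.
The known cells in column 5 total 82, leaving 99 − 82 = 17 for the blank.
The known cells in row 4 total 79, leaving 99 − 79 = 20 for the blank.
The known cells in row 2 total 101, leaving 99 − 101 = -2 for the blank.

m = 19, c = 17, z = 20, y = -2, q = 27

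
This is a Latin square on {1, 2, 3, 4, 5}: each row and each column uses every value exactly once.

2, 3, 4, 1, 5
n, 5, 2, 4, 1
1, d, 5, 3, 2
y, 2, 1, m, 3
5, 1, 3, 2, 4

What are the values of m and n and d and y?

At (row 2, col 1): row 2 already has {1, 2, 4, 5}, so the value is 3.
For row 4, column 4: column 4 already has {1, 2, 3, 4}; that leaves 5.
For row 3, column 2: row 3 already has {1, 2, 3, 5}; that leaves 4.
For row 4, column 1: row 4 already has {1, 2, 3, 5}; that leaves 4.

m = 5, n = 3, d = 4, y = 4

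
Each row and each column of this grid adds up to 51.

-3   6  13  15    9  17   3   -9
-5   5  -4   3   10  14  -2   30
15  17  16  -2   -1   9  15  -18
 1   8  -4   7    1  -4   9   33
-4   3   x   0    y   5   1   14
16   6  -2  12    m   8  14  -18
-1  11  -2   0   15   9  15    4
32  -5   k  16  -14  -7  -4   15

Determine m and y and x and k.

The known cells in row 8 total 33, leaving 51 − 33 = 18 for the blank.
The known cells in row 6 total 36, leaving 51 − 36 = 15 for the blank.
The known cells in column 5 total 35, leaving 51 − 35 = 16 for the blank.
The known cells in row 5 total 35, leaving 51 − 35 = 16 for the blank.

m = 15, y = 16, x = 16, k = 18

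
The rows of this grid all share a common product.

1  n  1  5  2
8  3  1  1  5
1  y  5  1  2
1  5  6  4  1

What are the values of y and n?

Rows 2 and 4 each multiply to 120, so every row has product 120.
Row 3: 1×5×1×2 = 10, so the missing entry is 120 ÷ 10 = 12.
Row 1: 1×1×5×2 = 10, so the missing entry is 120 ÷ 10 = 12.

y = 12, n = 12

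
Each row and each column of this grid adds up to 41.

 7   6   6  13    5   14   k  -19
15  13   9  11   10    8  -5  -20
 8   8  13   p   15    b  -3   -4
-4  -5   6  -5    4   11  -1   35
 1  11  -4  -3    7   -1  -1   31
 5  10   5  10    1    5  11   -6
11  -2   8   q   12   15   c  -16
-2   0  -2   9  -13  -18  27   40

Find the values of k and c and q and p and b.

k = 9, c = 4, q = 9, p = -3, b = 7

Row 1: 7 + 6 + 6 + 13 + 5 + 14 − 19 = 32, so its missing entry is 41 − 32 = 9.
Column 7: 9 − 5 − 3 − 1 − 1 + 11 + 27 = 37, so its missing entry is 41 − 37 = 4.
Row 7: 11 − 2 + 8 + 12 + 15 + 4 − 16 = 32, so its missing entry is 41 − 32 = 9.
Column 4: 13 + 11 − 5 − 3 + 10 + 9 + 9 = 44, so its missing entry is 41 − 44 = -3.
Row 3: 8 + 8 + 13 − 3 + 15 − 3 − 4 = 34, so its missing entry is 41 − 34 = 7.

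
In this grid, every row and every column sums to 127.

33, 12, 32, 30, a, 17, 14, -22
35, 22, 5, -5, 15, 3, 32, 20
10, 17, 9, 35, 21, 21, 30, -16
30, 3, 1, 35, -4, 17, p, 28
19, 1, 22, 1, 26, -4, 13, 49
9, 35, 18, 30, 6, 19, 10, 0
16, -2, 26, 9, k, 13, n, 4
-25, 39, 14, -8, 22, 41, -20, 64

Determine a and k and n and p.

a = 11, k = 30, n = 31, p = 17

The known cells in row 1 total 116, leaving 127 − 116 = 11 for the blank.
The known cells in column 5 total 97, leaving 127 − 97 = 30 for the blank.
The known cells in row 7 total 96, leaving 127 − 96 = 31 for the blank.
The known cells in row 4 total 110, leaving 127 − 110 = 17 for the blank.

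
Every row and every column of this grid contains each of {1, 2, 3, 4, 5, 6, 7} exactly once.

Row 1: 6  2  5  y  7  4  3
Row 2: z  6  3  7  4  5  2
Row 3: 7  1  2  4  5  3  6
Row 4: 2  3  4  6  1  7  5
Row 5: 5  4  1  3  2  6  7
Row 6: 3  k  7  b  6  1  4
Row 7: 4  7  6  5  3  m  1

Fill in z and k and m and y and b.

Cell (7,6): row 7 already has {1, 3, 4, 5, 6, 7} → 2.
Cell (1,4): row 1 already has {2, 3, 4, 5, 6, 7} → 1.
At (row 6, col 2): column 2 already has {1, 2, 3, 4, 6, 7}, so the value is 5.
Cell (2,1): row 2 already has {2, 3, 4, 5, 6, 7} → 1.
For row 6, column 4: row 6 already has {1, 3, 4, 5, 6, 7}; that leaves 2.

z = 1, k = 5, m = 2, y = 1, b = 2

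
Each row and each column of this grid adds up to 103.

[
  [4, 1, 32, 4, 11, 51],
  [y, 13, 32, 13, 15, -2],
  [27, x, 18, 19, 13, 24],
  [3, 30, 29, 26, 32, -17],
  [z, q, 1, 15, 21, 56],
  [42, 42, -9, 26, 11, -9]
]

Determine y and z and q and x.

y = 32, z = -5, q = 15, x = 2

The known cells in row 2 total 71, leaving 103 − 71 = 32 for the blank.
The known cells in column 1 total 108, leaving 103 − 108 = -5 for the blank.
The known cells in row 5 total 88, leaving 103 − 88 = 15 for the blank.
The known cells in row 3 total 101, leaving 103 − 101 = 2 for the blank.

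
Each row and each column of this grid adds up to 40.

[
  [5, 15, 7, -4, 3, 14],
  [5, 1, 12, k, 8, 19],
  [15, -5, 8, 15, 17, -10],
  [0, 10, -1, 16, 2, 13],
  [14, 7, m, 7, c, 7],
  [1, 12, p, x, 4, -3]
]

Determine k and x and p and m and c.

k = -5, x = 11, p = 15, m = -1, c = 6

Column 5: 3 + 8 + 17 + 2 + 4 = 34, so its missing entry is 40 − 34 = 6.
Row 5: 14 + 7 + 7 + 6 + 7 = 41, so its missing entry is 40 − 41 = -1.
Row 2: 5 + 1 + 12 + 8 + 19 = 45, so its missing entry is 40 − 45 = -5.
Column 4: -4 − 5 + 15 + 16 + 7 = 29, so its missing entry is 40 − 29 = 11.
Row 6: 1 + 12 + 11 + 4 − 3 = 25, so its missing entry is 40 − 25 = 15.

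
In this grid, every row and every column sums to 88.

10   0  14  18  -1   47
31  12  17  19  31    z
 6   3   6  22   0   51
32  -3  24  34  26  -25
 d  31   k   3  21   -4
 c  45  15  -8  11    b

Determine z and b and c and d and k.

Row 2: 31 + 12 + 17 + 19 + 31 = 110, so its missing entry is 88 − 110 = -22.
Column 6: 47 − 22 + 51 − 25 − 4 = 47, so its missing entry is 88 − 47 = 41.
Column 3: 14 + 17 + 6 + 24 + 15 = 76, so its missing entry is 88 − 76 = 12.
Row 5: 31 + 12 + 3 + 21 − 4 = 63, so its missing entry is 88 − 63 = 25.
Row 6: 45 + 15 − 8 + 11 + 41 = 104, so its missing entry is 88 − 104 = -16.

z = -22, b = 41, c = -16, d = 25, k = 12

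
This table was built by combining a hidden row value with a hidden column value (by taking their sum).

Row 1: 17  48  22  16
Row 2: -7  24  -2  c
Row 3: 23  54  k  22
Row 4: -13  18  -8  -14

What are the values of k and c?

k = 28, c = -8

The difference between any two rows is the same in every column — this is an addition table with the headers hidden.
Row 3 minus row 1 is 23 − 17 = 6, so its entry in column 3 is 22 + 6 = 28.
Row 2 minus row 1 is -7 − 17 = -24, so its entry in column 4 is 16 + (-24) = -8.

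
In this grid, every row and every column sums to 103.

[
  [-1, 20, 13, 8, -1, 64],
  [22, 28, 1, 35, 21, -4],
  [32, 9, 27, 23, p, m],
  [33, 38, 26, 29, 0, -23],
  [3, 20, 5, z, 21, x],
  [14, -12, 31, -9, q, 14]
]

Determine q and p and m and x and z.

q = 65, p = -3, m = 15, x = 37, z = 17

Column 4 has 8 + 35 + 23 + 29 − 9 = 86; the blank must be 103 − 86 = 17.
Row 6 has 14 − 12 + 31 − 9 + 14 = 38; the blank must be 103 − 38 = 65.
Column 5 has -1 + 21 + 0 + 21 + 65 = 106; the blank must be 103 − 106 = -3.
Row 5 has 3 + 20 + 5 + 17 + 21 = 66; the blank must be 103 − 66 = 37.
Row 3 has 32 + 9 + 27 + 23 − 3 = 88; the blank must be 103 − 88 = 15.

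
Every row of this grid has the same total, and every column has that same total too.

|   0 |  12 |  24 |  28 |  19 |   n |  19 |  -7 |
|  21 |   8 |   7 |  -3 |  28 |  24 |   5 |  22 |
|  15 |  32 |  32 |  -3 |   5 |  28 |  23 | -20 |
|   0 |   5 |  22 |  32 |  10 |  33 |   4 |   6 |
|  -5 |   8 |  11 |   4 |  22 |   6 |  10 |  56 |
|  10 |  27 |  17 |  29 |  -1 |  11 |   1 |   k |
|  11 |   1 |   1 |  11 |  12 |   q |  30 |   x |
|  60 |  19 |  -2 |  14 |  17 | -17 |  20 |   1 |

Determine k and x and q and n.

k = 18, x = 36, q = 10, n = 17

Rows 2 and 3 both sum to 112, so that's the common total.
Row 6: 10 + 27 + 17 + 29 − 1 + 11 + 1 = 94, so its missing entry is 112 − 94 = 18.
Column 8: -7 + 22 − 20 + 6 + 56 + 18 + 1 = 76, so its missing entry is 112 − 76 = 36.
Row 7: 11 + 1 + 1 + 11 + 12 + 30 + 36 = 102, so its missing entry is 112 − 102 = 10.
Row 1: 0 + 12 + 24 + 28 + 19 + 19 − 7 = 95, so its missing entry is 112 − 95 = 17.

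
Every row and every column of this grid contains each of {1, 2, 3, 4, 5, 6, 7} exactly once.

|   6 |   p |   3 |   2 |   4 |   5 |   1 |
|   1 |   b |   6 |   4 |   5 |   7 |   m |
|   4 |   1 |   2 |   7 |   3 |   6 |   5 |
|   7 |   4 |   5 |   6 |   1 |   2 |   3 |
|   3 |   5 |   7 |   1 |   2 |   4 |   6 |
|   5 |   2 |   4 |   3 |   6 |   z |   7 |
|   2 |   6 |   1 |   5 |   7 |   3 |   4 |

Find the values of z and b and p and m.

z = 1, b = 3, p = 7, m = 2

For row 1, column 2: row 1 already has {1, 2, 3, 4, 5, 6}; that leaves 7.
At (row 2, col 7): column 7 already has {1, 3, 4, 5, 6, 7}, so the value is 2.
Cell (2,2): row 2 already has {1, 2, 4, 5, 6, 7} → 3.
At (row 6, col 6): row 6 already has {2, 3, 4, 5, 6, 7}, so the value is 1.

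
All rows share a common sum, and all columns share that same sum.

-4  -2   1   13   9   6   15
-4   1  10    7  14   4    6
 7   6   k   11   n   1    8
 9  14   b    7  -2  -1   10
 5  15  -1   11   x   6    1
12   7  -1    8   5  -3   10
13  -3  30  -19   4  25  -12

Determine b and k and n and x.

Rows 1 and 2 both sum to 38, so that's the common total.
Row 5 has 5 + 15 − 1 + 11 + 6 + 1 = 37; the blank must be 38 − 37 = 1.
Row 4 has 9 + 14 + 7 − 2 − 1 + 10 = 37; the blank must be 38 − 37 = 1.
Column 5 has 9 + 14 − 2 + 1 + 5 + 4 = 31; the blank must be 38 − 31 = 7.
Row 3 has 7 + 6 + 11 + 7 + 1 + 8 = 40; the blank must be 38 − 40 = -2.

b = 1, k = -2, n = 7, x = 1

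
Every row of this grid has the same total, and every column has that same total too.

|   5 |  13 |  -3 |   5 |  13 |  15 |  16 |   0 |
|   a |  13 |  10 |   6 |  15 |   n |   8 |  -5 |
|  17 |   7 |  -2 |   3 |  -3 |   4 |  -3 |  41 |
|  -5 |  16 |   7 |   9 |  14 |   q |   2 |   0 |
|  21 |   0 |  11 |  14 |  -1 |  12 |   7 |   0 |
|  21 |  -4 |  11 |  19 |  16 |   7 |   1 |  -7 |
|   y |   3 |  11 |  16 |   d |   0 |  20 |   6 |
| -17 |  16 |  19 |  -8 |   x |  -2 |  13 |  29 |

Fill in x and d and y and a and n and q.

Rows 1 and 3 both sum to 64, so that's the common total.
The known cells in row 8 total 50, leaving 64 − 50 = 14 for the blank.
The known cells in column 5 total 68, leaving 64 − 68 = -4 for the blank.
The known cells in row 7 total 52, leaving 64 − 52 = 12 for the blank.
The known cells in column 1 total 54, leaving 64 − 54 = 10 for the blank.
The known cells in row 2 total 57, leaving 64 − 57 = 7 for the blank.
The known cells in row 4 total 43, leaving 64 − 43 = 21 for the blank.

x = 14, d = -4, y = 12, a = 10, n = 7, q = 21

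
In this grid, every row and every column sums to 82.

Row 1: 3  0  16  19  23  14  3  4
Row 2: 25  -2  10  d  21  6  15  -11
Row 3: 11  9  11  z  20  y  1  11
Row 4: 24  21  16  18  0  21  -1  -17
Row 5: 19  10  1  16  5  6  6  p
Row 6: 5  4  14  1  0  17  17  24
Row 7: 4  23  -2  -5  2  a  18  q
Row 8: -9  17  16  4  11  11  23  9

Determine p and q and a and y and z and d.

Row 2: 25 − 2 + 10 + 21 + 6 + 15 − 11 = 64, so its missing entry is 82 − 64 = 18.
Column 4: 19 + 18 + 18 + 16 + 1 − 5 + 4 = 71, so its missing entry is 82 − 71 = 11.
Row 3: 11 + 9 + 11 + 11 + 20 + 1 + 11 = 74, so its missing entry is 82 − 74 = 8.
Column 6: 14 + 6 + 8 + 21 + 6 + 17 + 11 = 83, so its missing entry is 82 − 83 = -1.
Row 7: 4 + 23 − 2 − 5 + 2 − 1 + 18 = 39, so its missing entry is 82 − 39 = 43.
Row 5: 19 + 10 + 1 + 16 + 5 + 6 + 6 = 63, so its missing entry is 82 − 63 = 19.

p = 19, q = 43, a = -1, y = 8, z = 11, d = 18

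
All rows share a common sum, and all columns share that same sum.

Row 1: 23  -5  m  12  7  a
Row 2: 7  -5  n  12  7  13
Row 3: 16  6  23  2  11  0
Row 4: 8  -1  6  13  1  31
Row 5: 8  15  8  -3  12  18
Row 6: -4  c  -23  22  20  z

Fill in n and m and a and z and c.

n = 24, m = 20, a = 1, z = -5, c = 48

Rows 3 and 4 both sum to 58, so that's the common total.
Row 2: 7 − 5 + 12 + 7 + 13 = 34, so its missing entry is 58 − 34 = 24.
Column 2: -5 − 5 + 6 − 1 + 15 = 10, so its missing entry is 58 − 10 = 48.
Row 6: -4 + 48 − 23 + 22 + 20 = 63, so its missing entry is 58 − 63 = -5.
Column 3: 24 + 23 + 6 + 8 − 23 = 38, so its missing entry is 58 − 38 = 20.
Row 1: 23 − 5 + 20 + 12 + 7 = 57, so its missing entry is 58 − 57 = 1.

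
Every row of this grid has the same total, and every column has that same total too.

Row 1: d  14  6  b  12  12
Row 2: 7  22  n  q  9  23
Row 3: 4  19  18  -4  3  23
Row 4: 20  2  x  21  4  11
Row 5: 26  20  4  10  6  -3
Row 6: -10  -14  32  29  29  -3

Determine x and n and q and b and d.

Rows 3 and 5 both sum to 63, so that's the common total.
The known cells in column 1 total 47, leaving 63 − 47 = 16 for the blank.
The known cells in row 1 total 60, leaving 63 − 60 = 3 for the blank.
The known cells in row 4 total 58, leaving 63 − 58 = 5 for the blank.
The known cells in column 3 total 65, leaving 63 − 65 = -2 for the blank.
The known cells in row 2 total 59, leaving 63 − 59 = 4 for the blank.

x = 5, n = -2, q = 4, b = 3, d = 16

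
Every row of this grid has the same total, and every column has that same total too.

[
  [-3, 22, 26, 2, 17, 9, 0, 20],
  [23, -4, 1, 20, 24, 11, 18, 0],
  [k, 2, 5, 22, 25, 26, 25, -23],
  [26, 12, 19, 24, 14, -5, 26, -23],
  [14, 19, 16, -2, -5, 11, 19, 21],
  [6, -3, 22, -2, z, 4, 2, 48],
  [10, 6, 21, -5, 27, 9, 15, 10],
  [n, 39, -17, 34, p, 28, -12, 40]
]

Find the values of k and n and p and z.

k = 11, n = 6, p = -25, z = 16

Rows 1 and 2 both sum to 93, so that's the common total.
The known cells in row 6 total 77, leaving 93 − 77 = 16 for the blank.
The known cells in column 5 total 118, leaving 93 − 118 = -25 for the blank.
The known cells in row 8 total 87, leaving 93 − 87 = 6 for the blank.
The known cells in row 3 total 82, leaving 93 − 82 = 11 for the blank.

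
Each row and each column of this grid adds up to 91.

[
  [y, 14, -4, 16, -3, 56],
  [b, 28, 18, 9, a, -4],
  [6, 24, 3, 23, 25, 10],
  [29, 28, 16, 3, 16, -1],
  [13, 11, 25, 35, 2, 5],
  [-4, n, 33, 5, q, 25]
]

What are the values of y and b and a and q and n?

y = 12, b = 35, a = 5, q = 46, n = -14

Row 1: 14 − 4 + 16 − 3 + 56 = 79, so its missing entry is 91 − 79 = 12.
Column 2: 14 + 28 + 24 + 28 + 11 = 105, so its missing entry is 91 − 105 = -14.
Row 6: -4 − 14 + 33 + 5 + 25 = 45, so its missing entry is 91 − 45 = 46.
Column 5: -3 + 25 + 16 + 2 + 46 = 86, so its missing entry is 91 − 86 = 5.
Row 2: 28 + 18 + 9 + 5 − 4 = 56, so its missing entry is 91 − 56 = 35.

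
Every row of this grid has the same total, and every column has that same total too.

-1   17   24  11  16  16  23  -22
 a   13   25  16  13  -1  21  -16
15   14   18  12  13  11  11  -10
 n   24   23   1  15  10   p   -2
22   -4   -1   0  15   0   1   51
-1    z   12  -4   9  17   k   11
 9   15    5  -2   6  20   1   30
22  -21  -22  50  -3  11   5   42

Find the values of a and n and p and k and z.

Rows 1 and 3 both sum to 84, so that's the common total.
Column 2 has 17 + 13 + 14 + 24 − 4 + 15 − 21 = 58; the blank must be 84 − 58 = 26.
Row 6 has -1 + 26 + 12 − 4 + 9 + 17 + 11 = 70; the blank must be 84 − 70 = 14.
Column 7 has 23 + 21 + 11 + 1 + 14 + 1 + 5 = 76; the blank must be 84 − 76 = 8.
Row 4 has 24 + 23 + 1 + 15 + 10 + 8 − 2 = 79; the blank must be 84 − 79 = 5.
Row 2 has 13 + 25 + 16 + 13 − 1 + 21 − 16 = 71; the blank must be 84 − 71 = 13.

a = 13, n = 5, p = 8, k = 14, z = 26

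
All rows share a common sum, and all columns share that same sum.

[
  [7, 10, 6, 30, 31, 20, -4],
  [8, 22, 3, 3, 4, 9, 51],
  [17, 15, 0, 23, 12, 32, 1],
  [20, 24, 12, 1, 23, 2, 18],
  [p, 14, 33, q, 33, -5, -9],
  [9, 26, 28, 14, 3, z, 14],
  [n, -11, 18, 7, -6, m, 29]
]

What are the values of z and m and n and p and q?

Rows 1 and 2 both sum to 100, so that's the common total.
Row 6: 9 + 26 + 28 + 14 + 3 + 14 = 94, so its missing entry is 100 − 94 = 6.
Column 6: 20 + 9 + 32 + 2 − 5 + 6 = 64, so its missing entry is 100 − 64 = 36.
Column 4: 30 + 3 + 23 + 1 + 14 + 7 = 78, so its missing entry is 100 − 78 = 22.
Row 5: 14 + 33 + 22 + 33 − 5 − 9 = 88, so its missing entry is 100 − 88 = 12.
Row 7: -11 + 18 + 7 − 6 + 36 + 29 = 73, so its missing entry is 100 − 73 = 27.

z = 6, m = 36, n = 27, p = 12, q = 22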